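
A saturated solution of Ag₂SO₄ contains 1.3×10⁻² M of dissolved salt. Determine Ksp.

Ksp = 8.8×10⁻⁶

Ag₂SO₄(s) ⇌ 2 Ag⁺(aq) + SO₄²⁻(aq)
Call the molar solubility s, so that [Ag⁺] = 2s and [SO₄²⁻] = s.
Ksp = [Ag⁺]^2[SO₄²⁻] = (2s)^2 · s = 4s^3
Ksp = 4 × (1.3×10⁻²)^3 = 8.8×10⁻⁶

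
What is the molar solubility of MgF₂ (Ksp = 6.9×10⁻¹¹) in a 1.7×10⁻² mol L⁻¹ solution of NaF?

MgF₂(s) ⇌ Mg²⁺(aq) + 2 F⁻(aq)
With F⁻ already at 1.7×10⁻² mol L⁻¹ and s small, take [F⁻] ≈ 1.7×10⁻² mol L⁻¹ and [Mg²⁺] = s.
Ksp = [Mg²⁺][F⁻]^2 = s(1.7×10⁻²)^2
s = 6.9×10⁻¹¹ / (1.7×10⁻²)^2 = 2.4×10⁻⁷
s = 2.4×10⁻⁷ mol L⁻¹

2.4×10⁻⁷ M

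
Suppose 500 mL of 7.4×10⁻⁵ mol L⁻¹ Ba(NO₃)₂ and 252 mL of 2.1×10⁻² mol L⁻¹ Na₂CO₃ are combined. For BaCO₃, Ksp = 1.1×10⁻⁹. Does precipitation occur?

Yes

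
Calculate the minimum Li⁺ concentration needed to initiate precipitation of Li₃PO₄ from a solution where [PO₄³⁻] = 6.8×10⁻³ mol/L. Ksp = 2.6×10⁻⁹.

7.3×10⁻³ M

Precipitation of each salt begins when its ion product equals Ksp.
Li₃PO₄(s) ⇌ 3 Li⁺(aq) + PO₄³⁻(aq)
Ksp = [Li⁺]^3[PO₄³⁻] = [Li⁺]^3(6.8×10⁻³)
[Li⁺]^3 = 2.6×10⁻⁹ / (6.8×10⁻³) = 3.8×10⁻⁷
[Li⁺] = 7.3×10⁻³ mol/L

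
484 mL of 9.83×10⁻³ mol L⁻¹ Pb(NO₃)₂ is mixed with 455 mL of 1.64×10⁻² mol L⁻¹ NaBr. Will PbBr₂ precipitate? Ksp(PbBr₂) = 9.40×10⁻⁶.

No

The combined volume is 939 mL.
[Pb²⁺] = (9.83×10⁻³)(484)/939 = 5.07×10⁻³ mol L⁻¹
[Br⁻] = (1.64×10⁻²)(455)/939 = 7.95×10⁻³ mol L⁻¹
Q = [Pb²⁺][Br⁻]^2 = 3.20×10⁻⁷
Q < Ksp (3.20×10⁻⁷ vs 9.40×10⁻⁶); the solution remains unsaturated and no precipitate forms.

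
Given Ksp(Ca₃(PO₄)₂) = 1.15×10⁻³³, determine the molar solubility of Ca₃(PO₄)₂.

Ca₃(PO₄)₂(s) ⇌ 3 Ca²⁺(aq) + 2 PO₄³⁻(aq)
Call the molar solubility s, so that [Ca²⁺] = 3s and [PO₄³⁻] = 2s.
Ksp = [Ca²⁺]^3[PO₄³⁻]^2 = (3s)^3 · (2s)^2 = 108s^5
108s^5 = 1.15×10⁻³³  ⇒  s^5 = 1.06×10⁻³⁵
s = 1.01×10⁻⁷ mol/L

1.01×10⁻⁷ M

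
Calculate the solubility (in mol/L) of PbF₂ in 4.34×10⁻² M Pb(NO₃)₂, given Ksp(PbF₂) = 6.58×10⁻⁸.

PbF₂(s) ⇌ Pb²⁺(aq) + 2 F⁻(aq)
With Pb²⁺ already at 4.34×10⁻² M and s small, take [Pb²⁺] ≈ 4.34×10⁻² M and [F⁻] = 2s.
Ksp = [Pb²⁺][F⁻]^2 = (4.34×10⁻²)(2s)^2
(2s)^2 = 6.58×10⁻⁸ / (4.34×10⁻²) = 1.52×10⁻⁶
s = 6.16×10⁻⁴ M

6.16×10⁻⁴ M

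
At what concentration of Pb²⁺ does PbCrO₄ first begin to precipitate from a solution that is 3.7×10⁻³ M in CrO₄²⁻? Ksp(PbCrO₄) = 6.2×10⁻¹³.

Each salt precipitates once Q = Ksp for that salt.
PbCrO₄(s) ⇌ Pb²⁺(aq) + CrO₄²⁻(aq)
Ksp = [Pb²⁺][CrO₄²⁻] = [Pb²⁺](3.7×10⁻³)
[Pb²⁺] = 6.2×10⁻¹³ / (3.7×10⁻³) = 1.7×10⁻¹⁰
[Pb²⁺] = 1.7×10⁻¹⁰ M

1.7×10⁻¹⁰ M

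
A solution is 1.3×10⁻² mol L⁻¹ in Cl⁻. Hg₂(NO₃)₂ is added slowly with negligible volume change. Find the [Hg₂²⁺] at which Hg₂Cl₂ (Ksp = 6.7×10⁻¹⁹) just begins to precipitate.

Precipitation of each salt begins when its ion product equals Ksp.
Hg₂Cl₂(s) ⇌ Hg₂²⁺(aq) + 2 Cl⁻(aq)
Ksp = [Hg₂²⁺][Cl⁻]^2 = [Hg₂²⁺](1.3×10⁻²)^2
[Hg₂²⁺] = 6.7×10⁻¹⁹ / (1.3×10⁻²)^2 = 4.0×10⁻¹⁵
[Hg₂²⁺] = 4.0×10⁻¹⁵ mol L⁻¹

4.0×10⁻¹⁵ M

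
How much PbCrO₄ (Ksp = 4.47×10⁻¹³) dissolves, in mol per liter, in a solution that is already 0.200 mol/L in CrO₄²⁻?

2.24×10⁻¹² M

PbCrO₄(s) ⇌ Pb²⁺(aq) + CrO₄²⁻(aq)
CrO₄²⁻ is already present at 0.200 mol/L. If s mol/L of PbCrO₄ dissolves, [Pb²⁺] = s while [CrO₄²⁻] ≈ 0.200 mol/L.
Ksp = [Pb²⁺][CrO₄²⁻] = s(0.200)
s = 4.47×10⁻¹³ / (0.200) = 2.24×10⁻¹²
s = 2.24×10⁻¹² mol/L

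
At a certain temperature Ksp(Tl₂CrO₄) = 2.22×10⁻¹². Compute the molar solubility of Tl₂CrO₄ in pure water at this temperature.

8.22×10⁻⁵ M

Tl₂CrO₄(s) ⇌ 2 Tl⁺(aq) + CrO₄²⁻(aq)
With molar solubility s: [Tl⁺] = 2s, [CrO₄²⁻] = s.
Ksp = [Tl⁺]^2[CrO₄²⁻] = (2s)^2 · s = 4s^3
4s^3 = 2.22×10⁻¹²  ⇒  s^3 = 5.55×10⁻¹³
Taking the 3rd root, s = 8.22×10⁻⁵ M.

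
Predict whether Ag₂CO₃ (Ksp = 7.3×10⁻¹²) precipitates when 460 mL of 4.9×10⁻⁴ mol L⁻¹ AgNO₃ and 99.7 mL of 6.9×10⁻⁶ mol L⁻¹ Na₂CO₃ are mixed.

No

After mixing, V = 460 mL + 99.7 mL = 559.7 mL.
[Ag⁺] = (4.9×10⁻⁴)(460)/559.7 = 4.0×10⁻⁴ mol L⁻¹
[CO₃²⁻] = (6.9×10⁻⁶)(99.7)/559.7 = 1.2×10⁻⁶ mol L⁻¹
Q = [Ag⁺]^2[CO₃²⁻] = 2.0×10⁻¹³
Since Q (2.0×10⁻¹³) is less than Ksp (7.3×10⁻¹²), no Ag₂CO₃ precipitates.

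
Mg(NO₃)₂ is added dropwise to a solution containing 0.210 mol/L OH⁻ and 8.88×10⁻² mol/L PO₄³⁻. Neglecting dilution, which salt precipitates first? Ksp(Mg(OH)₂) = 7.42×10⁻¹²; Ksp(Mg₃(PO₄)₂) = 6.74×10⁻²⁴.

Mg(OH)₂

Precipitation of each salt begins when its ion product equals Ksp.
For Mg(OH)₂: [Mg²⁺] = (Ksp/[OH⁻]^2) = 1.68×10⁻¹⁰ mol/L
For Mg₃(PO₄)₂: [Mg²⁺] = (Ksp/[PO₄³⁻]^2)^(1/3) = 9.49×10⁻⁸ mol/L
The smaller threshold [Mg²⁺] is reached first, so Mg(OH)₂ precipitates first.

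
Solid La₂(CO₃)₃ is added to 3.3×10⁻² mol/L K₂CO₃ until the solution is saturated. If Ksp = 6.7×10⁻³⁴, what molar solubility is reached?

2.2×10⁻¹⁵ M

La₂(CO₃)₃(s) ⇌ 2 La³⁺(aq) + 3 CO₃²⁻(aq)
Let s be the solubility of La₂(CO₃)₃ here. The common ion gives [CO₃²⁻] ≈ 3.3×10⁻² mol/L, and [La³⁺] = 2s.
Ksp = [La³⁺]^2[CO₃²⁻]^3 = (2s)^2(3.3×10⁻²)^3
(2s)^2 = 6.7×10⁻³⁴ / (3.3×10⁻²)^3 = 1.9×10⁻²⁹
s = 2.2×10⁻¹⁵ mol/L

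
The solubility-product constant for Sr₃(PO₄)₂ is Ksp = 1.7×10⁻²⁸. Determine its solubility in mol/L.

1.1×10⁻⁶ M

Sr₃(PO₄)₂(s) ⇌ 3 Sr²⁺(aq) + 2 PO₄³⁻(aq)
Call the molar solubility s, so that [Sr²⁺] = 3s and [PO₄³⁻] = 2s.
Ksp = [Sr²⁺]^3[PO₄³⁻]^2 = (3s)^3 · (2s)^2 = 108s^5
108s^5 = 1.7×10⁻²⁸  ⇒  s^5 = 1.6×10⁻³⁰
s = 1.1×10⁻⁶ mol L⁻¹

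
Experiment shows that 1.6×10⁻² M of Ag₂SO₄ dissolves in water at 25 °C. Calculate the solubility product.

Ag₂SO₄(s) ⇌ 2 Ag⁺(aq) + SO₄²⁻(aq)
Call the molar solubility s, so that [Ag⁺] = 2s and [SO₄²⁻] = s.
Ksp = [Ag⁺]^2[SO₄²⁻] = (2s)^2 · s = 4s^3
Ksp = 4 × (1.6×10⁻²)^3 = 1.6×10⁻⁵

Ksp = 1.6×10⁻⁵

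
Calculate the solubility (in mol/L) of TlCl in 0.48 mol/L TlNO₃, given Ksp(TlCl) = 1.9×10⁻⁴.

TlCl(s) ⇌ Tl⁺(aq) + Cl⁻(aq)
Let s be the solubility of TlCl here. The common ion gives [Tl⁺] ≈ 0.48 mol/L, and [Cl⁻] = s.
Ksp = [Tl⁺][Cl⁻] = (0.48)s
s = 1.9×10⁻⁴ / (0.48) = 4.0×10⁻⁴
s = 4.0×10⁻⁴ mol/L

4.0×10⁻⁴ M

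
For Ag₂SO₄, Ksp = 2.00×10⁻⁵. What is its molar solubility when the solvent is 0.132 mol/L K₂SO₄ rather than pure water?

6.15×10⁻³ M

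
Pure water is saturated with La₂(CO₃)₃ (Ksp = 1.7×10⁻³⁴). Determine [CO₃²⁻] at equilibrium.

2.1×10⁻⁷ M

La₂(CO₃)₃(s) ⇌ 2 La³⁺(aq) + 3 CO₃²⁻(aq)
Call the molar solubility s, so that [La³⁺] = 2s and [CO₃²⁻] = 3s.
Ksp = [La³⁺]^2[CO₃²⁻]^3 = (2s)^2 · (3s)^3 = 108s^5 = 1.7×10⁻³⁴
s = 6.9×10⁻⁸ M
[CO₃²⁻] = 3s = 2.1×10⁻⁷ M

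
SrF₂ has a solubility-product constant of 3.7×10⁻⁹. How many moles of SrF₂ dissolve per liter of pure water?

9.7×10⁻⁴ M

SrF₂(s) ⇌ Sr²⁺(aq) + 2 F⁻(aq)
For each mole of SrF₂ that dissolves per liter, [Sr²⁺] = s and [F⁻] = 2s; let s denote this solubility.
Ksp = [Sr²⁺][F⁻]^2 = s · (2s)^2 = 4s^3
4s^3 = 3.7×10⁻⁹  ⇒  s^3 = 9.3×10⁻¹⁰
s = 9.7×10⁻⁴ mol L⁻¹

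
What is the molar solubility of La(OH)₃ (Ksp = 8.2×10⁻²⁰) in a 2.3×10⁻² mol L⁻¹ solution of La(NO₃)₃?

La(OH)₃(s) ⇌ La³⁺(aq) + 3 OH⁻(aq)
Let s be the solubility of La(OH)₃ here. The common ion gives [La³⁺] ≈ 2.3×10⁻² mol L⁻¹, and [OH⁻] = 3s.
Ksp = [La³⁺][OH⁻]^3 = (2.3×10⁻²)(3s)^3
(3s)^3 = 8.2×10⁻²⁰ / (2.3×10⁻²) = 3.6×10⁻¹⁸
s = 5.1×10⁻⁷ mol L⁻¹

5.1×10⁻⁷ M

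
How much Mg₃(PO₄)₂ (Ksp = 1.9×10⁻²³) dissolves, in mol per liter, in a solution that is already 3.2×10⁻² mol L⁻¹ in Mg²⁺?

Mg₃(PO₄)₂(s) ⇌ 3 Mg²⁺(aq) + 2 PO₄³⁻(aq)
With Mg²⁺ already at 3.2×10⁻² mol L⁻¹ and s small, take [Mg²⁺] ≈ 3.2×10⁻² mol L⁻¹ and [PO₄³⁻] = 2s.
Ksp = [Mg²⁺]^3[PO₄³⁻]^2 = (3.2×10⁻²)^3(2s)^2
(2s)^2 = 1.9×10⁻²³ / (3.2×10⁻²)^3 = 5.8×10⁻¹⁹
s = 3.8×10⁻¹⁰ mol L⁻¹

3.8×10⁻¹⁰ M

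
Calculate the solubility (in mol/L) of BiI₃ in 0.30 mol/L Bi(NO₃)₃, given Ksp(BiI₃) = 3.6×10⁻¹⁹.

3.5×10⁻⁷ M

BiI₃(s) ⇌ Bi³⁺(aq) + 3 I⁻(aq)
Let s be the solubility of BiI₃ here. The common ion gives [Bi³⁺] ≈ 0.30 mol/L, and [I⁻] = 3s.
Ksp = [Bi³⁺][I⁻]^3 = (0.30)(3s)^3
(3s)^3 = 3.6×10⁻¹⁹ / (0.30) = 1.2×10⁻¹⁸
s = 3.5×10⁻⁷ mol/L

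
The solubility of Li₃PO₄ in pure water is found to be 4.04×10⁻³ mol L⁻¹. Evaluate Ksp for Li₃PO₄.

Li₃PO₄(s) ⇌ 3 Li⁺(aq) + PO₄³⁻(aq)
Call the molar solubility s, so that [Li⁺] = 3s and [PO₄³⁻] = s.
Ksp = [Li⁺]^3[PO₄³⁻] = (3s)^3 · s = 27s^4
Ksp = 27 × (4.04×10⁻³)^4 = 7.19×10⁻⁹

Ksp = 7.19×10⁻⁹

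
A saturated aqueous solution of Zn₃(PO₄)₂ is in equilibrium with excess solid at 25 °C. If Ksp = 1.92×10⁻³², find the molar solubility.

1.78×10⁻⁷ M

Zn₃(PO₄)₂(s) ⇌ 3 Zn²⁺(aq) + 2 PO₄³⁻(aq)
If s mol/L of Zn₃(PO₄)₂ dissolves, [Zn²⁺] = 3s and [PO₄³⁻] = 2s.
Ksp = [Zn²⁺]^3[PO₄³⁻]^2 = (3s)^3 · (2s)^2 = 108s^5
108s^5 = 1.92×10⁻³²  ⇒  s^5 = 1.78×10⁻³⁴
s = (1.78×10⁻³⁴)^(1/5) = 1.78×10⁻⁷ mol/L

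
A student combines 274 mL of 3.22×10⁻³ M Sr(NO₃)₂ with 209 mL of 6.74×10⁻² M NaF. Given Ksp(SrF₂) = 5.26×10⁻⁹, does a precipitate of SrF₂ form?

The combined volume is 483 mL.
[Sr²⁺] = (3.22×10⁻³)(274)/483 = 1.83×10⁻³ M
[F⁻] = (6.74×10⁻²)(209)/483 = 2.92×10⁻² M
Q = [Sr²⁺][F⁻]^2 = 1.55×10⁻⁶
Since Q (1.55×10⁻⁶) exceeds Ksp (5.26×10⁻⁹), SrF₂ will precipitate.

Yes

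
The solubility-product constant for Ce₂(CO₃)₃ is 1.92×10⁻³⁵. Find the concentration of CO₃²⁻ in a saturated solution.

Ce₂(CO₃)₃(s) ⇌ 2 Ce³⁺(aq) + 3 CO₃²⁻(aq)
With molar solubility s: [Ce³⁺] = 2s, [CO₃²⁻] = 3s.
Ksp = [Ce³⁺]^2[CO₃²⁻]^3 = (2s)^2 · (3s)^3 = 108s^5 = 1.92×10⁻³⁵
s = 4.47×10⁻⁸ M
[CO₃²⁻] = 3s = 1.34×10⁻⁷ M

1.34×10⁻⁷ M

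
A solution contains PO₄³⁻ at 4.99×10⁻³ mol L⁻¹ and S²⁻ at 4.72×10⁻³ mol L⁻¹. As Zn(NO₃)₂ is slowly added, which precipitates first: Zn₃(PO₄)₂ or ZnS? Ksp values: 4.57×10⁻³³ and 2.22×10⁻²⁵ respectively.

Precipitation begins when Q = Ksp.
For Zn₃(PO₄)₂: [Zn²⁺] = (Ksp/[PO₄³⁻]^2)^(1/3) = 5.68×10⁻¹⁰ mol L⁻¹
For ZnS: [Zn²⁺] = (Ksp/[S²⁻]) = 4.70×10⁻²³ mol L⁻¹
ZnS requires the lower [Zn²⁺], so it precipitates first.

ZnS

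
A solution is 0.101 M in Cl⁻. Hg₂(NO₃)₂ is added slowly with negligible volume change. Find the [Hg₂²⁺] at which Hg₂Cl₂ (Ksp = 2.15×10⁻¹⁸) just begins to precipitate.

Precipitation of each salt begins when its ion product equals Ksp.
Hg₂Cl₂(s) ⇌ Hg₂²⁺(aq) + 2 Cl⁻(aq)
Ksp = [Hg₂²⁺][Cl⁻]^2 = [Hg₂²⁺](0.101)^2
[Hg₂²⁺] = 2.15×10⁻¹⁸ / (0.101)^2 = 2.11×10⁻¹⁶
[Hg₂²⁺] = 2.11×10⁻¹⁶ M

2.11×10⁻¹⁶ M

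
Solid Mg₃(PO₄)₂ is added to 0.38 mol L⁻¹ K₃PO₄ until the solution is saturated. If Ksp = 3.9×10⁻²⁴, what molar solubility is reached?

Mg₃(PO₄)₂(s) ⇌ 3 Mg²⁺(aq) + 2 PO₄³⁻(aq)
The solution already contains PO₄³⁻ at 0.38 mol L⁻¹. Let s be the molar solubility of Mg₃(PO₄)₂.
[PO₄³⁻] ≈ 0.38 mol L⁻¹ (common ion dominates); [Mg²⁺] = 3s.
Ksp = [Mg²⁺]^3[PO₄³⁻]^2 = (3s)^3(0.38)^2
(3s)^3 = 3.9×10⁻²⁴ / (0.38)^2 = 2.7×10⁻²³
s = 1.0×10⁻⁸ mol L⁻¹

1.0×10⁻⁸ M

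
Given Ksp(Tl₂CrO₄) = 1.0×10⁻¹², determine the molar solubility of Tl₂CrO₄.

6.3×10⁻⁵ M

Tl₂CrO₄(s) ⇌ 2 Tl⁺(aq) + CrO₄²⁻(aq)
Let s be the molar solubility. Then [Tl⁺] = 2s and [CrO₄²⁻] = s.
Ksp = [Tl⁺]^2[CrO₄²⁻] = (2s)^2 · s = 4s^3
4s^3 = 1.0×10⁻¹²  ⇒  s^3 = 2.5×10⁻¹³
Taking the 3rd root, s = 6.3×10⁻⁵ mol/L.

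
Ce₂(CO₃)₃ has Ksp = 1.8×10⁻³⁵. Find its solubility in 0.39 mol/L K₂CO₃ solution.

8.7×10⁻¹⁸ M

Ce₂(CO₃)₃(s) ⇌ 2 Ce³⁺(aq) + 3 CO₃²⁻(aq)
The solution already contains CO₃²⁻ at 0.39 mol/L. Let s be the molar solubility of Ce₂(CO₃)₃.
[CO₃²⁻] ≈ 0.39 mol/L (common ion dominates); [Ce³⁺] = 2s.
Ksp = [Ce³⁺]^2[CO₃²⁻]^3 = (2s)^2(0.39)^3
(2s)^2 = 1.8×10⁻³⁵ / (0.39)^3 = 3.0×10⁻³⁴
s = 8.7×10⁻¹⁸ mol/L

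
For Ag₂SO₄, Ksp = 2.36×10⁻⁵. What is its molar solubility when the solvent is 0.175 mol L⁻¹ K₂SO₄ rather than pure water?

Ag₂SO₄(s) ⇌ 2 Ag⁺(aq) + SO₄²⁻(aq)
Let s be the solubility of Ag₂SO₄ here. The common ion gives [SO₄²⁻] ≈ 0.175 mol L⁻¹, and [Ag⁺] = 2s.
Ksp = [Ag⁺]^2[SO₄²⁻] = (2s)^2(0.175)
(2s)^2 = 2.36×10⁻⁵ / (0.175) = 1.35×10⁻⁴
s = 5.81×10⁻³ mol L⁻¹

5.81×10⁻³ M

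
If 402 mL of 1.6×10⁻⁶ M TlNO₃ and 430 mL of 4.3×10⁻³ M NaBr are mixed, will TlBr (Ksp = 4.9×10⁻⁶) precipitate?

No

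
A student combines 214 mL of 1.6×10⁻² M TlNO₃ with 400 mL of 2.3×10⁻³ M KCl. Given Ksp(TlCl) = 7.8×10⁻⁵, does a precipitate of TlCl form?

No

After mixing, V = 214 mL + 400 mL = 614 mL.
[Tl⁺] = (1.6×10⁻²)(214)/614 = 5.6×10⁻³ M
[Cl⁻] = (2.3×10⁻³)(400)/614 = 1.5×10⁻³ M
Q = [Tl⁺][Cl⁻] = 8.4×10⁻⁶
Q < Ksp (8.4×10⁻⁶ vs 7.8×10⁻⁵); the solution remains unsaturated and no precipitate forms.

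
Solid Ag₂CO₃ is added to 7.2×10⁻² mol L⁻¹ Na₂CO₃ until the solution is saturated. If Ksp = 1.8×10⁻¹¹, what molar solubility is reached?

7.9×10⁻⁶ M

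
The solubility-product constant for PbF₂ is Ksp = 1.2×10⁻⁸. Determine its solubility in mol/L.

PbF₂(s) ⇌ Pb²⁺(aq) + 2 F⁻(aq)
Call the molar solubility s, so that [Pb²⁺] = s and [F⁻] = 2s.
Ksp = [Pb²⁺][F⁻]^2 = s · (2s)^2 = 4s^3
4s^3 = 1.2×10⁻⁸  ⇒  s^3 = 3.0×10⁻⁹
Taking the 3rd root, s = 1.4×10⁻³ M.

1.4×10⁻³ M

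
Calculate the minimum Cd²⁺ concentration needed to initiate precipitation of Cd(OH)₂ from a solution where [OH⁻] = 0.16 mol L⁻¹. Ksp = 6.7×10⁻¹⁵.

2.6×10⁻¹³ M

Each salt precipitates once Q = Ksp for that salt.
Cd(OH)₂(s) ⇌ Cd²⁺(aq) + 2 OH⁻(aq)
Ksp = [Cd²⁺][OH⁻]^2 = [Cd²⁺](0.16)^2
[Cd²⁺] = 6.7×10⁻¹⁵ / (0.16)^2 = 2.6×10⁻¹³
[Cd²⁺] = 2.6×10⁻¹³ mol L⁻¹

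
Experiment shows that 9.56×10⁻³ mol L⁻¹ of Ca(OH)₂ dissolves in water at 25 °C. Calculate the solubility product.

Ksp = 3.49×10⁻⁶

Ca(OH)₂(s) ⇌ Ca²⁺(aq) + 2 OH⁻(aq)
For each mole of Ca(OH)₂ that dissolves per liter, [Ca²⁺] = s and [OH⁻] = 2s; let s denote this solubility.
Ksp = [Ca²⁺][OH⁻]^2 = s · (2s)^2 = 4s^3
Ksp = 4 × (9.56×10⁻³)^3 = 3.49×10⁻⁶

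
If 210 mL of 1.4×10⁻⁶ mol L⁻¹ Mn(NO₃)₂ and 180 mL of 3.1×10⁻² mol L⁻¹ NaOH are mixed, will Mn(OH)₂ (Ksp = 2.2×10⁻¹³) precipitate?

Yes

After mixing, V = 210 mL + 180 mL = 390 mL.
[Mn²⁺] = (1.4×10⁻⁶)(210)/390 = 7.5×10⁻⁷ mol L⁻¹
[OH⁻] = (3.1×10⁻²)(180)/390 = 1.4×10⁻² mol L⁻¹
Q = [Mn²⁺][OH⁻]^2 = 1.5×10⁻¹⁰
Since Q (1.5×10⁻¹⁰) exceeds Ksp (2.2×10⁻¹³), Mn(OH)₂ will precipitate.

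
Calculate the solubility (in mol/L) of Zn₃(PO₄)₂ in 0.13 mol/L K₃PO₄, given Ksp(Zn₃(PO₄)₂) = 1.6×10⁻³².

3.3×10⁻¹¹ M

Zn₃(PO₄)₂(s) ⇌ 3 Zn²⁺(aq) + 2 PO₄³⁻(aq)
Let s be the solubility of Zn₃(PO₄)₂ here. The common ion gives [PO₄³⁻] ≈ 0.13 mol/L, and [Zn²⁺] = 3s.
Ksp = [Zn²⁺]^3[PO₄³⁻]^2 = (3s)^3(0.13)^2
(3s)^3 = 1.6×10⁻³² / (0.13)^2 = 9.5×10⁻³¹
s = 3.3×10⁻¹¹ mol/L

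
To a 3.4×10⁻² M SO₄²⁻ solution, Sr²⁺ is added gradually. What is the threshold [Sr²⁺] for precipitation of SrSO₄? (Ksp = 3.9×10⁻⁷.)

1.1×10⁻⁵ M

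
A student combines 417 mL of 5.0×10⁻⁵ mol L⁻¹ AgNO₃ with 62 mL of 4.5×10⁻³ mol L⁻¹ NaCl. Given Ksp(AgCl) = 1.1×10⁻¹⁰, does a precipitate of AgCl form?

Yes

Total volume after mixing = 417 + 62 = 479 mL.
[Ag⁺] = (5.0×10⁻⁵)(417)/479 = 4.4×10⁻⁵ mol L⁻¹
[Cl⁻] = (4.5×10⁻³)(62)/479 = 5.8×10⁻⁴ mol L⁻¹
Q = [Ag⁺][Cl⁻] = 2.5×10⁻⁸
Because Q > Ksp (2.5×10⁻⁸ vs 1.1×10⁻¹⁰), a precipitate of AgCl forms.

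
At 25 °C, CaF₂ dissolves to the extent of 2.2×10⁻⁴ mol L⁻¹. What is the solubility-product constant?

CaF₂(s) ⇌ Ca²⁺(aq) + 2 F⁻(aq)
For each mole of CaF₂ that dissolves per liter, [Ca²⁺] = s and [F⁻] = 2s; let s denote this solubility.
Ksp = [Ca²⁺][F⁻]^2 = s · (2s)^2 = 4s^3
Ksp = 4 × (2.2×10⁻⁴)^3 = 4.3×10⁻¹¹

Ksp = 4.3×10⁻¹¹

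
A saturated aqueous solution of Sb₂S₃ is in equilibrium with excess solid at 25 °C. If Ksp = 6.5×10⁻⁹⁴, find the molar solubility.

9.0×10⁻²⁰ M

Sb₂S₃(s) ⇌ 2 Sb³⁺(aq) + 3 S²⁻(aq)
With molar solubility s: [Sb³⁺] = 2s, [S²⁻] = 3s.
Ksp = [Sb³⁺]^2[S²⁻]^3 = (2s)^2 · (3s)^3 = 108s^5
108s^5 = 6.5×10⁻⁹⁴  ⇒  s^5 = 6.0×10⁻⁹⁶
Taking the 5th root, s = 9.0×10⁻²⁰ mol L⁻¹.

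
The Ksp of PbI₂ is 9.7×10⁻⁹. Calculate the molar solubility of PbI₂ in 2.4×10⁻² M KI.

1.7×10⁻⁵ M

PbI₂(s) ⇌ Pb²⁺(aq) + 2 I⁻(aq)
With I⁻ already at 2.4×10⁻² M and s small, take [I⁻] ≈ 2.4×10⁻² M and [Pb²⁺] = s.
Ksp = [Pb²⁺][I⁻]^2 = s(2.4×10⁻²)^2
s = 9.7×10⁻⁹ / (2.4×10⁻²)^2 = 1.7×10⁻⁵
s = 1.7×10⁻⁵ M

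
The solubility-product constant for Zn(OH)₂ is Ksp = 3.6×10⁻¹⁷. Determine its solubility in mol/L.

2.1×10⁻⁶ M

Zn(OH)₂(s) ⇌ Zn²⁺(aq) + 2 OH⁻(aq)
Call the molar solubility s, so that [Zn²⁺] = s and [OH⁻] = 2s.
Ksp = [Zn²⁺][OH⁻]^2 = s · (2s)^2 = 4s^3
4s^3 = 3.6×10⁻¹⁷  ⇒  s^3 = 9.0×10⁻¹⁸
s = (9.0×10⁻¹⁸)^(1/3) = 2.1×10⁻⁶ mol L⁻¹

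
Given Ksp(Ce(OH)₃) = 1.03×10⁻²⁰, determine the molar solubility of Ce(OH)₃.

4.42×10⁻⁶ M

Ce(OH)₃(s) ⇌ Ce³⁺(aq) + 3 OH⁻(aq)
With molar solubility s: [Ce³⁺] = s, [OH⁻] = 3s.
Ksp = [Ce³⁺][OH⁻]^3 = s · (3s)^3 = 27s^4
27s^4 = 1.03×10⁻²⁰  ⇒  s^4 = 3.81×10⁻²²
s = 4.42×10⁻⁶ M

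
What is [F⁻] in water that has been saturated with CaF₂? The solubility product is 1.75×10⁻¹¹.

CaF₂(s) ⇌ Ca²⁺(aq) + 2 F⁻(aq)
Let s be the molar solubility. Then [Ca²⁺] = s and [F⁻] = 2s.
Ksp = [Ca²⁺][F⁻]^2 = s · (2s)^2 = 4s^3 = 1.75×10⁻¹¹
s = 1.64×10⁻⁴ M
[F⁻] = 2s = 3.27×10⁻⁴ M

3.27×10⁻⁴ M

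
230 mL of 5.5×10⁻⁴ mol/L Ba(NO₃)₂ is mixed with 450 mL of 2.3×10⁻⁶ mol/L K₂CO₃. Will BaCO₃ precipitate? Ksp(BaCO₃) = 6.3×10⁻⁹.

No

The combined volume is 680 mL.
[Ba²⁺] = (5.5×10⁻⁴)(230)/680 = 1.9×10⁻⁴ mol/L
[CO₃²⁻] = (2.3×10⁻⁶)(450)/680 = 1.5×10⁻⁶ mol/L
Q = [Ba²⁺][CO₃²⁻] = 2.8×10⁻¹⁰
Q < Ksp (2.8×10⁻¹⁰ vs 6.3×10⁻⁹); the solution remains unsaturated and no precipitate forms.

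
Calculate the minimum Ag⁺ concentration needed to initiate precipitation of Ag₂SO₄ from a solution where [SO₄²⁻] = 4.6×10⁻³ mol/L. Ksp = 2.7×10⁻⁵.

Precipitation of each salt begins when its ion product equals Ksp.
Ag₂SO₄(s) ⇌ 2 Ag⁺(aq) + SO₄²⁻(aq)
Ksp = [Ag⁺]^2[SO₄²⁻] = [Ag⁺]^2(4.6×10⁻³)
[Ag⁺]^2 = 2.7×10⁻⁵ / (4.6×10⁻³) = 5.9×10⁻³
[Ag⁺] = 7.7×10⁻² mol/L

7.7×10⁻² M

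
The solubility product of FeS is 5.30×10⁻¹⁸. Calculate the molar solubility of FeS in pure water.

2.30×10⁻⁹ M

FeS(s) ⇌ Fe²⁺(aq) + S²⁻(aq)
With molar solubility s: [Fe²⁺] = s, [S²⁻] = s.
Ksp = [Fe²⁺][S²⁻] = s · s = s^2
s^2 = 5.30×10⁻¹⁸
Taking the 2nd root, s = 2.30×10⁻⁹ mol L⁻¹.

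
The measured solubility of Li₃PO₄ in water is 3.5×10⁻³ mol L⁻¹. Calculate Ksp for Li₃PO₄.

Li₃PO₄(s) ⇌ 3 Li⁺(aq) + PO₄³⁻(aq)
With molar solubility s: [Li⁺] = 3s, [PO₄³⁻] = s.
Ksp = [Li⁺]^3[PO₄³⁻] = (3s)^3 · s = 27s^4
Ksp = 27 × (3.5×10⁻³)^4 = 4.1×10⁻⁹

Ksp = 4.1×10⁻⁹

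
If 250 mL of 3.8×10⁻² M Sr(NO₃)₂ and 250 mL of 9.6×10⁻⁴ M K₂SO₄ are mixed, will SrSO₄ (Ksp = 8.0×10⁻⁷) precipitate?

The combined volume is 500 mL.
[Sr²⁺] = (3.8×10⁻²)(250)/500 = 1.9×10⁻² M
[SO₄²⁻] = (9.6×10⁻⁴)(250)/500 = 4.8×10⁻⁴ M
Q = [Sr²⁺][SO₄²⁻] = 9.1×10⁻⁶
Q = 9.1×10⁻⁶ > Ksp = 8.0×10⁻⁷, so the solution is supersaturated and SrSO₄ precipitates.

Yes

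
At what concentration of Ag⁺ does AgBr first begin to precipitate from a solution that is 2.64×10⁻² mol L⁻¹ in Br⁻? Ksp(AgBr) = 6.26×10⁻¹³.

Precipitation begins when Q = Ksp.
AgBr(s) ⇌ Ag⁺(aq) + Br⁻(aq)
Ksp = [Ag⁺][Br⁻] = [Ag⁺](2.64×10⁻²)
[Ag⁺] = 6.26×10⁻¹³ / (2.64×10⁻²) = 2.37×10⁻¹¹
[Ag⁺] = 2.37×10⁻¹¹ mol L⁻¹

2.37×10⁻¹¹ M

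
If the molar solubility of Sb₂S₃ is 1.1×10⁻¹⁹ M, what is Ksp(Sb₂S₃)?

Ksp = 1.7×10⁻⁹³

Sb₂S₃(s) ⇌ 2 Sb³⁺(aq) + 3 S²⁻(aq)
For each mole of Sb₂S₃ that dissolves per liter, [Sb³⁺] = 2s and [S²⁻] = 3s; let s denote this solubility.
Ksp = [Sb³⁺]^2[S²⁻]^3 = (2s)^2 · (3s)^3 = 108s^5
Ksp = 108 × (1.1×10⁻¹⁹)^5 = 1.7×10⁻⁹³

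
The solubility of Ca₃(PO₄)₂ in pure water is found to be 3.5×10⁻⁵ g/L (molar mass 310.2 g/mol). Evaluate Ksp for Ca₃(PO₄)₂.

Ksp = 2.0×10⁻³³

Convert to molarity: s = 3.5×10⁻⁵ / 310.2 = 1.128×10⁻⁷ mol/L
Ca₃(PO₄)₂(s) ⇌ 3 Ca²⁺(aq) + 2 PO₄³⁻(aq)
If s mol/L of Ca₃(PO₄)₂ dissolves, [Ca²⁺] = 3s and [PO₄³⁻] = 2s.
Ksp = [Ca²⁺]^3[PO₄³⁻]^2 = (3s)^3 · (2s)^2 = 108s^5
Ksp = 108 × (1.128×10⁻⁷)^5 = 2.0×10⁻³³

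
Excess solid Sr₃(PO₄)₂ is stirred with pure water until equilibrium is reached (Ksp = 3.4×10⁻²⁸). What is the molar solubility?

Sr₃(PO₄)₂(s) ⇌ 3 Sr²⁺(aq) + 2 PO₄³⁻(aq)
With molar solubility s: [Sr²⁺] = 3s, [PO₄³⁻] = 2s.
Ksp = [Sr²⁺]^3[PO₄³⁻]^2 = (3s)^3 · (2s)^2 = 108s^5
108s^5 = 3.4×10⁻²⁸  ⇒  s^5 = 3.1×10⁻³⁰
s = (3.1×10⁻³⁰)^(1/5) = 1.3×10⁻⁶ mol L⁻¹

1.3×10⁻⁶ M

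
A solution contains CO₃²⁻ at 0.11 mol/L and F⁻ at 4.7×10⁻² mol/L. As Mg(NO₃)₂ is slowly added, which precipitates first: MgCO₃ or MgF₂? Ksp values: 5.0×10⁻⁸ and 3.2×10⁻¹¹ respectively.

A salt starts to precipitate once the ion product Q reaches its Ksp.
For MgCO₃: [Mg²⁺] = (Ksp/[CO₃²⁻]) = 4.5×10⁻⁷ mol/L
For MgF₂: [Mg²⁺] = (Ksp/[F⁻]^2) = 1.4×10⁻⁸ mol/L
The smaller threshold [Mg²⁺] is reached first, so MgF₂ precipitates first.

MgF₂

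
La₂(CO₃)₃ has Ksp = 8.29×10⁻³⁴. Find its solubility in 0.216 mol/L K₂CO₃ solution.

La₂(CO₃)₃(s) ⇌ 2 La³⁺(aq) + 3 CO₃²⁻(aq)
CO₃²⁻ is already present at 0.216 mol/L. If s mol/L of La₂(CO₃)₃ dissolves, [La³⁺] = 2s while [CO₃²⁻] ≈ 0.216 mol/L.
Ksp = [La³⁺]^2[CO₃²⁻]^3 = (2s)^2(0.216)^3
(2s)^2 = 8.29×10⁻³⁴ / (0.216)^3 = 8.23×10⁻³²
s = 1.43×10⁻¹⁶ mol/L

1.43×10⁻¹⁶ M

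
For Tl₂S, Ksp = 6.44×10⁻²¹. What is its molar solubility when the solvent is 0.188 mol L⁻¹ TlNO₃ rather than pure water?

1.82×10⁻¹⁹ M

Tl₂S(s) ⇌ 2 Tl⁺(aq) + S²⁻(aq)
Let s be the solubility of Tl₂S here. The common ion gives [Tl⁺] ≈ 0.188 mol L⁻¹, and [S²⁻] = s.
Ksp = [Tl⁺]^2[S²⁻] = (0.188)^2s
s = 6.44×10⁻²¹ / (0.188)^2 = 1.82×10⁻¹⁹
s = 1.82×10⁻¹⁹ mol L⁻¹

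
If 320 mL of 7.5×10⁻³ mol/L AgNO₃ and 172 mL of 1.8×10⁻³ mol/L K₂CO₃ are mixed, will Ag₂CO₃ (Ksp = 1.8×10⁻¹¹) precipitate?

Yes

After mixing, V = 320 mL + 172 mL = 492 mL.
[Ag⁺] = (7.5×10⁻³)(320)/492 = 4.9×10⁻³ mol/L
[CO₃²⁻] = (1.8×10⁻³)(172)/492 = 6.3×10⁻⁴ mol/L
Q = [Ag⁺]^2[CO₃²⁻] = 1.5×10⁻⁸
Because Q > Ksp (1.5×10⁻⁸ vs 1.8×10⁻¹¹), a precipitate of Ag₂CO₃ forms.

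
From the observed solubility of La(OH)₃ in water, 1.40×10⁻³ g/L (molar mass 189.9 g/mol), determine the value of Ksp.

s = (1.40×10⁻³ g L⁻¹)/(189.9 g mol⁻¹) = 7.3723×10⁻⁶ M
La(OH)₃(s) ⇌ La³⁺(aq) + 3 OH⁻(aq)
Let s be the molar solubility. Then [La³⁺] = s and [OH⁻] = 3s.
Ksp = [La³⁺][OH⁻]^3 = s · (3s)^3 = 27s^4
Ksp = 27 × (7.3723×10⁻⁶)^4 = 7.98×10⁻²⁰

Ksp = 7.98×10⁻²⁰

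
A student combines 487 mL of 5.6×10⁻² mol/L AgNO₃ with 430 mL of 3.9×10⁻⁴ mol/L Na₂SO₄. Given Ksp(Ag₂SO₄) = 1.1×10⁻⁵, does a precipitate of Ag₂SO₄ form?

No

The combined volume is 917 mL.
[Ag⁺] = (5.6×10⁻²)(487)/917 = 3.0×10⁻² mol/L
[SO₄²⁻] = (3.9×10⁻⁴)(430)/917 = 1.8×10⁻⁴ mol/L
Q = [Ag⁺]^2[SO₄²⁻] = 1.6×10⁻⁷
Q < Ksp (1.6×10⁻⁷ vs 1.1×10⁻⁵); the solution remains unsaturated and no precipitate forms.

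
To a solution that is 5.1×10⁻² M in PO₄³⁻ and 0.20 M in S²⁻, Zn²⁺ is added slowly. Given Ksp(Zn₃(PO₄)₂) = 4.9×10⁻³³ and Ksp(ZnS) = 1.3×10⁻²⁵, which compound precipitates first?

ZnS

Each salt precipitates once Q = Ksp for that salt.
For Zn₃(PO₄)₂: [Zn²⁺] = (Ksp/[PO₄³⁻]^2)^(1/3) = 1.2×10⁻¹⁰ M
For ZnS: [Zn²⁺] = (Ksp/[S²⁻]) = 6.5×10⁻²⁵ M
ZnS requires the lower [Zn²⁺], so it precipitates first.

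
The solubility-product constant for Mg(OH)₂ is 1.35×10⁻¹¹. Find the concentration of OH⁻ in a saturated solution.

3.00×10⁻⁴ M

Mg(OH)₂(s) ⇌ Mg²⁺(aq) + 2 OH⁻(aq)
For each mole of Mg(OH)₂ that dissolves per liter, [Mg²⁺] = s and [OH⁻] = 2s; let s denote this solubility.
Ksp = [Mg²⁺][OH⁻]^2 = s · (2s)^2 = 4s^3 = 1.35×10⁻¹¹
s = 1.50×10⁻⁴ mol L⁻¹
[OH⁻] = 2s = 3.00×10⁻⁴ mol L⁻¹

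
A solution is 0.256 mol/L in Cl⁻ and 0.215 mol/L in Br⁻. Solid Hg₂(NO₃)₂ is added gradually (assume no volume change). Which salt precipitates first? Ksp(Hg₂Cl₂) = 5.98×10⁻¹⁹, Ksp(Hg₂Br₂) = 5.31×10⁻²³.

Hg₂Br₂

Precipitation of each salt begins when its ion product equals Ksp.
For Hg₂Cl₂: [Hg₂²⁺] = (Ksp/[Cl⁻]^2) = 9.12×10⁻¹⁸ mol/L
For Hg₂Br₂: [Hg₂²⁺] = (Ksp/[Br⁻]^2) = 1.15×10⁻²¹ mol/L
Since Hg₂Br₂ needs less Hg₂²⁺ to reach saturation, it precipitates first.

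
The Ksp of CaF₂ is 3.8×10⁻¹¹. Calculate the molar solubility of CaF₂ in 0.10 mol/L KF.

CaF₂(s) ⇌ Ca²⁺(aq) + 2 F⁻(aq)
With F⁻ already at 0.10 mol/L and s small, take [F⁻] ≈ 0.10 mol/L and [Ca²⁺] = s.
Ksp = [Ca²⁺][F⁻]^2 = s(0.10)^2
s = 3.8×10⁻¹¹ / (0.10)^2 = 3.8×10⁻⁹
s = 3.8×10⁻⁹ mol/L

3.8×10⁻⁹ M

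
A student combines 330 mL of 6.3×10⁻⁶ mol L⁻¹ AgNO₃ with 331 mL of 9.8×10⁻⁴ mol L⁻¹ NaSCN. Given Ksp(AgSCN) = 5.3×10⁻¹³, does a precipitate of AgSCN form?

Yes

The combined volume is 661 mL.
[Ag⁺] = (6.3×10⁻⁶)(330)/661 = 3.1×10⁻⁶ mol L⁻¹
[SCN⁻] = (9.8×10⁻⁴)(331)/661 = 4.9×10⁻⁴ mol L⁻¹
Q = [Ag⁺][SCN⁻] = 1.5×10⁻⁹
Because Q > Ksp (1.5×10⁻⁹ vs 5.3×10⁻¹³), a precipitate of AgSCN forms.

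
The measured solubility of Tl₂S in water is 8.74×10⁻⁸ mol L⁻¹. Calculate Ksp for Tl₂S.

Tl₂S(s) ⇌ 2 Tl⁺(aq) + S²⁻(aq)
With molar solubility s: [Tl⁺] = 2s, [S²⁻] = s.
Ksp = [Tl⁺]^2[S²⁻] = (2s)^2 · s = 4s^3
Ksp = 4 × (8.74×10⁻⁸)^3 = 2.67×10⁻²¹

Ksp = 2.67×10⁻²¹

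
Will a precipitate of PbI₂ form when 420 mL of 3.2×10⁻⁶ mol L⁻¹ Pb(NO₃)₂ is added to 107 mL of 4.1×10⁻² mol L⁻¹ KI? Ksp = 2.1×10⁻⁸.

No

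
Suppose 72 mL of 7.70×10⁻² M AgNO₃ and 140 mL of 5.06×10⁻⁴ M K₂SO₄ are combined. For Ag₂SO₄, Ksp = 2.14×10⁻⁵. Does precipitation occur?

After mixing, V = 72 mL + 140 mL = 212 mL.
[Ag⁺] = (7.70×10⁻²)(72)/212 = 2.62×10⁻² M
[SO₄²⁻] = (5.06×10⁻⁴)(140)/212 = 3.34×10⁻⁴ M
Q = [Ag⁺]^2[SO₄²⁻] = 2.29×10⁻⁷
Since Q (2.29×10⁻⁷) is less than Ksp (2.14×10⁻⁵), no Ag₂SO₄ precipitates.

No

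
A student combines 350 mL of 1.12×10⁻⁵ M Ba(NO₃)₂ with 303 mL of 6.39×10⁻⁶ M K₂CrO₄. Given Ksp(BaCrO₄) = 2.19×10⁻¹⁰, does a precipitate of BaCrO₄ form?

Total volume after mixing = 350 + 303 = 653 mL.
[Ba²⁺] = (1.12×10⁻⁵)(350)/653 = 6.00×10⁻⁶ M
[CrO₄²⁻] = (6.39×10⁻⁶)(303)/653 = 2.97×10⁻⁶ M
Q = [Ba²⁺][CrO₄²⁻] = 1.78×10⁻¹¹
Since Q (1.78×10⁻¹¹) is less than Ksp (2.19×10⁻¹⁰), no BaCrO₄ precipitates.

No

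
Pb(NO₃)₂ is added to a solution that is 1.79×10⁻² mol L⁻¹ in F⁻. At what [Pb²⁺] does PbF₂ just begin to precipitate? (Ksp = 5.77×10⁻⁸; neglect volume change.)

1.80×10⁻⁴ M

Precipitation of each salt begins when its ion product equals Ksp.
PbF₂(s) ⇌ Pb²⁺(aq) + 2 F⁻(aq)
Ksp = [Pb²⁺][F⁻]^2 = [Pb²⁺](1.79×10⁻²)^2
[Pb²⁺] = 5.77×10⁻⁸ / (1.79×10⁻²)^2 = 1.80×10⁻⁴
[Pb²⁺] = 1.80×10⁻⁴ mol L⁻¹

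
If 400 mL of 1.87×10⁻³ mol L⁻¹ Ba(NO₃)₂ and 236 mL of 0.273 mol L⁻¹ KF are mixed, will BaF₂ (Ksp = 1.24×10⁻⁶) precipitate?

After mixing, V = 400 mL + 236 mL = 636 mL.
[Ba²⁺] = (1.87×10⁻³)(400)/636 = 1.18×10⁻³ mol L⁻¹
[F⁻] = (0.273)(236)/636 = 0.101 mol L⁻¹
Q = [Ba²⁺][F⁻]^2 = 1.21×10⁻⁵
Q = 1.21×10⁻⁵ > Ksp = 1.24×10⁻⁶, so the solution is supersaturated and BaF₂ precipitates.

Yes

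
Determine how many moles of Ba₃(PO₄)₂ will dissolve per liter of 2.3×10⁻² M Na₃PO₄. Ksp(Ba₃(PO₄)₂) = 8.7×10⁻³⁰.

Ba₃(PO₄)₂(s) ⇌ 3 Ba²⁺(aq) + 2 PO₄³⁻(aq)
Let s be the solubility of Ba₃(PO₄)₂ here. The common ion gives [PO₄³⁻] ≈ 2.3×10⁻² M, and [Ba²⁺] = 3s.
Ksp = [Ba²⁺]^3[PO₄³⁻]^2 = (3s)^3(2.3×10⁻²)^2
(3s)^3 = 8.7×10⁻³⁰ / (2.3×10⁻²)^2 = 1.6×10⁻²⁶
s = 8.5×10⁻¹⁰ M

8.5×10⁻¹⁰ M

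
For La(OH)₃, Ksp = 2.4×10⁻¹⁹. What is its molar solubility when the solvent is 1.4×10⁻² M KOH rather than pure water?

8.7×10⁻¹⁴ M

La(OH)₃(s) ⇌ La³⁺(aq) + 3 OH⁻(aq)
The solution already contains OH⁻ at 1.4×10⁻² M. Let s be the molar solubility of La(OH)₃.
[OH⁻] ≈ 1.4×10⁻² M (common ion dominates); [La³⁺] = s.
Ksp = [La³⁺][OH⁻]^3 = s(1.4×10⁻²)^3
s = 2.4×10⁻¹⁹ / (1.4×10⁻²)^3 = 8.7×10⁻¹⁴
s = 8.7×10⁻¹⁴ M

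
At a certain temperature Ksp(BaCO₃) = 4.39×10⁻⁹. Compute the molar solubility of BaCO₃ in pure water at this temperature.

BaCO₃(s) ⇌ Ba²⁺(aq) + CO₃²⁻(aq)
If s mol/L of BaCO₃ dissolves, [Ba²⁺] = s and [CO₃²⁻] = s.
Ksp = [Ba²⁺][CO₃²⁻] = s · s = s^2
s^2 = 4.39×10⁻⁹
Taking the 2nd root, s = 6.63×10⁻⁵ mol/L.

6.63×10⁻⁵ M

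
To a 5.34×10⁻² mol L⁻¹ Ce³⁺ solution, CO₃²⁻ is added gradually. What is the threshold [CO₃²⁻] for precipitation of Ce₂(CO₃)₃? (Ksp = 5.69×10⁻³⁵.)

Each salt precipitates once Q = Ksp for that salt.
Ce₂(CO₃)₃(s) ⇌ 2 Ce³⁺(aq) + 3 CO₃²⁻(aq)
Ksp = [Ce³⁺]^2[CO₃²⁻]^3 = [CO₃²⁻]^3(5.34×10⁻²)^2
[CO₃²⁻]^3 = 5.69×10⁻³⁵ / (5.34×10⁻²)^2 = 2.00×10⁻³²
[CO₃²⁻] = 2.71×10⁻¹¹ mol L⁻¹

2.71×10⁻¹¹ M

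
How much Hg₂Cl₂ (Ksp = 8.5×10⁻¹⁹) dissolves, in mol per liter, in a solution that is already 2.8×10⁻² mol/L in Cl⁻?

Hg₂Cl₂(s) ⇌ Hg₂²⁺(aq) + 2 Cl⁻(aq)
The solution already contains Cl⁻ at 2.8×10⁻² mol/L. Let s be the molar solubility of Hg₂Cl₂.
[Cl⁻] ≈ 2.8×10⁻² mol/L (common ion dominates); [Hg₂²⁺] = s.
Ksp = [Hg₂²⁺][Cl⁻]^2 = s(2.8×10⁻²)^2
s = 8.5×10⁻¹⁹ / (2.8×10⁻²)^2 = 1.1×10⁻¹⁵
s = 1.1×10⁻¹⁵ mol/L

1.1×10⁻¹⁵ M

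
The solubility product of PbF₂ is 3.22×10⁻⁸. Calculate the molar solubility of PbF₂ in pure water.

PbF₂(s) ⇌ Pb²⁺(aq) + 2 F⁻(aq)
Call the molar solubility s, so that [Pb²⁺] = s and [F⁻] = 2s.
Ksp = [Pb²⁺][F⁻]^2 = s · (2s)^2 = 4s^3
4s^3 = 3.22×10⁻⁸  ⇒  s^3 = 8.05×10⁻⁹
s = 2.00×10⁻³ mol L⁻¹

2.00×10⁻³ M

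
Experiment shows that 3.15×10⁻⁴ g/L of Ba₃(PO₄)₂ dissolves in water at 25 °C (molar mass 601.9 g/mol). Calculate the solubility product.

Ksp = 4.24×10⁻³⁰

Molar solubility s = (3.15×10⁻⁴ g/L) / (601.9 g/mol) = 5.2334×10⁻⁷ mol/L
Ba₃(PO₄)₂(s) ⇌ 3 Ba²⁺(aq) + 2 PO₄³⁻(aq)
Call the molar solubility s, so that [Ba²⁺] = 3s and [PO₄³⁻] = 2s.
Ksp = [Ba²⁺]^3[PO₄³⁻]^2 = (3s)^3 · (2s)^2 = 108s^5
Ksp = 108 × (5.2334×10⁻⁷)^5 = 4.24×10⁻³⁰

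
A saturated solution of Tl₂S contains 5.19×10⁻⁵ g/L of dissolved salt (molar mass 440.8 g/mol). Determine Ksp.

Ksp = 6.53×10⁻²¹

s = (5.19×10⁻⁵ g L⁻¹)/(440.8 g mol⁻¹) = 1.1774×10⁻⁷ M
Tl₂S(s) ⇌ 2 Tl⁺(aq) + S²⁻(aq)
For each mole of Tl₂S that dissolves per liter, [Tl⁺] = 2s and [S²⁻] = s; let s denote this solubility.
Ksp = [Tl⁺]^2[S²⁻] = (2s)^2 · s = 4s^3
Ksp = 4 × (1.1774×10⁻⁷)^3 = 6.53×10⁻²¹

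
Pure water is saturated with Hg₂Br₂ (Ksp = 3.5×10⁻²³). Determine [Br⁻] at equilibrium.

Hg₂Br₂(s) ⇌ Hg₂²⁺(aq) + 2 Br⁻(aq)
If s mol/L of Hg₂Br₂ dissolves, [Hg₂²⁺] = s and [Br⁻] = 2s.
Ksp = [Hg₂²⁺][Br⁻]^2 = s · (2s)^2 = 4s^3 = 3.5×10⁻²³
s = 2.1×10⁻⁸ mol L⁻¹
[Br⁻] = 2s = 4.1×10⁻⁸ mol L⁻¹

4.1×10⁻⁸ M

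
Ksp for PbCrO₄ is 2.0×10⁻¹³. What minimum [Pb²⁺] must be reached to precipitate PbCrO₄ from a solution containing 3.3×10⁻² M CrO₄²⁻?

6.1×10⁻¹² M

Precipitation begins when Q = Ksp.
PbCrO₄(s) ⇌ Pb²⁺(aq) + CrO₄²⁻(aq)
Ksp = [Pb²⁺][CrO₄²⁻] = [Pb²⁺](3.3×10⁻²)
[Pb²⁺] = 2.0×10⁻¹³ / (3.3×10⁻²) = 6.1×10⁻¹²
[Pb²⁺] = 6.1×10⁻¹² M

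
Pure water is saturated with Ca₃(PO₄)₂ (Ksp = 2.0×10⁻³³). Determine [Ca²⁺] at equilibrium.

3.4×10⁻⁷ M

Ca₃(PO₄)₂(s) ⇌ 3 Ca²⁺(aq) + 2 PO₄³⁻(aq)
Let s be the molar solubility. Then [Ca²⁺] = 3s and [PO₄³⁻] = 2s.
Ksp = [Ca²⁺]^3[PO₄³⁻]^2 = (3s)^3 · (2s)^2 = 108s^5 = 2.0×10⁻³³
s = 1.1×10⁻⁷ M
[Ca²⁺] = 3s = 3.4×10⁻⁷ M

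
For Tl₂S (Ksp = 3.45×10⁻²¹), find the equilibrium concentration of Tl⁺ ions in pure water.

Tl₂S(s) ⇌ 2 Tl⁺(aq) + S²⁻(aq)
With molar solubility s: [Tl⁺] = 2s, [S²⁻] = s.
Ksp = [Tl⁺]^2[S²⁻] = (2s)^2 · s = 4s^3 = 3.45×10⁻²¹
s = 9.52×10⁻⁸ mol L⁻¹
[Tl⁺] = 2s = 1.90×10⁻⁷ mol L⁻¹

1.90×10⁻⁷ M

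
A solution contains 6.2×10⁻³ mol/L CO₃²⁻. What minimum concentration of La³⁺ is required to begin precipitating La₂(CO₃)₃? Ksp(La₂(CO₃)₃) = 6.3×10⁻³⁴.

A salt starts to precipitate once the ion product Q reaches its Ksp.
La₂(CO₃)₃(s) ⇌ 2 La³⁺(aq) + 3 CO₃²⁻(aq)
Ksp = [La³⁺]^2[CO₃²⁻]^3 = [La³⁺]^2(6.2×10⁻³)^3
[La³⁺]^2 = 6.3×10⁻³⁴ / (6.2×10⁻³)^3 = 2.6×10⁻²⁷
[La³⁺] = 5.1×10⁻¹⁴ mol/L

5.1×10⁻¹⁴ M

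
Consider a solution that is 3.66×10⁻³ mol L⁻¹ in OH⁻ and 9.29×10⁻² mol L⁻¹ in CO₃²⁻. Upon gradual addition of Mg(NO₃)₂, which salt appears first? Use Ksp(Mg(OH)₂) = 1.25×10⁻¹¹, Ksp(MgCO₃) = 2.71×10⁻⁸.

MgCO₃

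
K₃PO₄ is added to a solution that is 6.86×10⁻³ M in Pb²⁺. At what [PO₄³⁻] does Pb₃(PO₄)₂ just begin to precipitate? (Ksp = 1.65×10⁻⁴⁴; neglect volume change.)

2.26×10⁻¹⁹ M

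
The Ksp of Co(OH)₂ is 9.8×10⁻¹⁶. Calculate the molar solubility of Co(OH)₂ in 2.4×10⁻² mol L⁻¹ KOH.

1.7×10⁻¹² M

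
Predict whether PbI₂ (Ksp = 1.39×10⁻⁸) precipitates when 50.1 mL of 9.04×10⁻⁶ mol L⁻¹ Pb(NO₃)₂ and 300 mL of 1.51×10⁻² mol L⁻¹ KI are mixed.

No

Total volume after mixing = 50.1 + 300 = 350.1 mL.
[Pb²⁺] = (9.04×10⁻⁶)(50.1)/350.1 = 1.29×10⁻⁶ mol L⁻¹
[I⁻] = (1.51×10⁻²)(300)/350.1 = 1.29×10⁻² mol L⁻¹
Q = [Pb²⁺][I⁻]^2 = 2.17×10⁻¹⁰
Since Q (2.17×10⁻¹⁰) is less than Ksp (1.39×10⁻⁸), no PbI₂ precipitates.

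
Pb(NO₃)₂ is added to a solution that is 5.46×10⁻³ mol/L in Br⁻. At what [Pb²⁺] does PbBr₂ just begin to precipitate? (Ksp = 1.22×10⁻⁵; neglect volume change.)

A salt starts to precipitate once the ion product Q reaches its Ksp.
PbBr₂(s) ⇌ Pb²⁺(aq) + 2 Br⁻(aq)
Ksp = [Pb²⁺][Br⁻]^2 = [Pb²⁺](5.46×10⁻³)^2
[Pb²⁺] = 1.22×10⁻⁵ / (5.46×10⁻³)^2 = 0.409
[Pb²⁺] = 0.409 mol/L

0.409 M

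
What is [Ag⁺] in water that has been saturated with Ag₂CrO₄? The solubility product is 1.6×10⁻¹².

Ag₂CrO₄(s) ⇌ 2 Ag⁺(aq) + CrO₄²⁻(aq)
For each mole of Ag₂CrO₄ that dissolves per liter, [Ag⁺] = 2s and [CrO₄²⁻] = s; let s denote this solubility.
Ksp = [Ag⁺]^2[CrO₄²⁻] = (2s)^2 · s = 4s^3 = 1.6×10⁻¹²
s = 7.4×10⁻⁵ mol/L
[Ag⁺] = 2s = 1.5×10⁻⁴ mol/L

1.5×10⁻⁴ M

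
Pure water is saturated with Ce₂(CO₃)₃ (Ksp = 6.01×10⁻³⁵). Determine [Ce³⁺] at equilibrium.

Ce₂(CO₃)₃(s) ⇌ 2 Ce³⁺(aq) + 3 CO₃²⁻(aq)
Call the molar solubility s, so that [Ce³⁺] = 2s and [CO₃²⁻] = 3s.
Ksp = [Ce³⁺]^2[CO₃²⁻]^3 = (2s)^2 · (3s)^3 = 108s^5 = 6.01×10⁻³⁵
s = 5.61×10⁻⁸ M
[Ce³⁺] = 2s = 1.12×10⁻⁷ M

1.12×10⁻⁷ M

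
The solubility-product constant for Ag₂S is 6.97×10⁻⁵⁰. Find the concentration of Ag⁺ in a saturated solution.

Ag₂S(s) ⇌ 2 Ag⁺(aq) + S²⁻(aq)
Let s be the molar solubility. Then [Ag⁺] = 2s and [S²⁻] = s.
Ksp = [Ag⁺]^2[S²⁻] = (2s)^2 · s = 4s^3 = 6.97×10⁻⁵⁰
s = 2.59×10⁻¹⁷ mol L⁻¹
[Ag⁺] = 2s = 5.19×10⁻¹⁷ mol L⁻¹

5.19×10⁻¹⁷ M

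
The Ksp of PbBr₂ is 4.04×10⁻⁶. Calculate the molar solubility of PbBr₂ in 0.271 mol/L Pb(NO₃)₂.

1.93×10⁻³ M

PbBr₂(s) ⇌ Pb²⁺(aq) + 2 Br⁻(aq)
Let s be the solubility of PbBr₂ here. The common ion gives [Pb²⁺] ≈ 0.271 mol/L, and [Br⁻] = 2s.
Ksp = [Pb²⁺][Br⁻]^2 = (0.271)(2s)^2
(2s)^2 = 4.04×10⁻⁶ / (0.271) = 1.49×10⁻⁵
s = 1.93×10⁻³ mol/L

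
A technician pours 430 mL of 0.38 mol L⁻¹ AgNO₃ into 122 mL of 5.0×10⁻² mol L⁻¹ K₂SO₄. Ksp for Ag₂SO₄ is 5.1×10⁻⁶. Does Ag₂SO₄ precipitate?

Yes

Total volume after mixing = 430 + 122 = 552 mL.
[Ag⁺] = (0.38)(430)/552 = 0.30 mol L⁻¹
[SO₄²⁻] = (5.0×10⁻²)(122)/552 = 1.1×10⁻² mol L⁻¹
Q = [Ag⁺]^2[SO₄²⁻] = 9.7×10⁻⁴
Since Q (9.7×10⁻⁴) exceeds Ksp (5.1×10⁻⁶), Ag₂SO₄ will precipitate.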